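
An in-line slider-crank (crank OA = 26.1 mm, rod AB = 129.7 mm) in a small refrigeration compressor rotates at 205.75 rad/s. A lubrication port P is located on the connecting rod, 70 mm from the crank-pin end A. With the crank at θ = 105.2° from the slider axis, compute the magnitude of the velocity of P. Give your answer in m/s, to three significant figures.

ω = 205.8 rad/s.  Crank-pin speed |V_A| = rω = 5.3701 m/s, perpendicular to OA.
Rod angle: sinφ = −(r/L) sinθ ⇒ φ = -11.198°; ω_rod = −rω cosθ/√(L²−r²sin²θ) = +11.066 rad/s.
V_P = V_A + ω_rod × AP, with AP = 0.07 m along the rod.
Components: V_Px = −rω sinθ − a·ω_rod·sinφ = -5.0318 m/s;  V_Py = rω cosθ + a·ω_rod·cosφ = -0.64808 m/s.
|V_P| = √(V_Px² + V_Py²) = 5.0733 m/s.

5.07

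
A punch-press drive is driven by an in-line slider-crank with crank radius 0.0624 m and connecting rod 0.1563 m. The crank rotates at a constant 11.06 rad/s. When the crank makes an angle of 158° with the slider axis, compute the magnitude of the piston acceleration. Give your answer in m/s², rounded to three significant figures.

4.80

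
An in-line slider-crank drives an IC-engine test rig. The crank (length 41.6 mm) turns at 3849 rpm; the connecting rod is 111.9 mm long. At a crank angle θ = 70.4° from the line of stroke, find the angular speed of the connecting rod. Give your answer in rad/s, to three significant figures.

ω = 403.1 rad/s (converted from 3849 rpm).
The rod makes angle φ with the slider axis where L sinφ = r sinθ; differentiating, L cosφ·φ̇ = r ω cosθ.
L cosφ = √(L² − r² sin²θ) = 0.10481 m.
|ω_rod| = r ω |cosθ| / √(L² − r² sin²θ) = 0.0416·403.1·0.33545/0.10481 = 53.664 rad/s.

53.7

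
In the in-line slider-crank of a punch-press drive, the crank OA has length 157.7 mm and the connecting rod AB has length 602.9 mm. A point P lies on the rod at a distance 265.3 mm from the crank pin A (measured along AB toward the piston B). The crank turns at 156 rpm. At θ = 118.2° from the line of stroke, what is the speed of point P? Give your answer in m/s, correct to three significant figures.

2.25

ω = 16.34 rad/s.  Crank-pin speed |V_A| = rω = 2.5762 m/s, perpendicular to OA.
Rod angle: sinφ = −(r/L) sinθ ⇒ φ = -13.328°; ω_rod = −rω cosθ/√(L²−r²sin²θ) = +2.0751 rad/s.
V_P = V_A + ω_rod × AP, with AP = 0.2653 m along the rod.
Components: V_Px = −rω sinθ − a·ω_rod·sinφ = -2.1435 m/s;  V_Py = rω cosθ + a·ω_rod·cosφ = -0.6817 m/s.
|V_P| = √(V_Px² + V_Py²) = 2.2493 m/s.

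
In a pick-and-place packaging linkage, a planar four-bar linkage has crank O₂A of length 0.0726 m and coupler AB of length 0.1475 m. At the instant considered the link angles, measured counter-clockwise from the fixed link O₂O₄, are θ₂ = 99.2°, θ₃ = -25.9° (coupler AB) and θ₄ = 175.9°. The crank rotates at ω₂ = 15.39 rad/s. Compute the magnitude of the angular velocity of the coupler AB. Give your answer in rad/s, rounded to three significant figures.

ω₂ = 15.39 rad/s
Differentiating the loop-closure r₂e^{iθ₂}+r₃e^{iθ₃}=r₁+r₄e^{iθ₄} gives r₂ω₂e^{iθ₂}+r₃ω₃e^{iθ₃}=r₄ω₄e^{iθ₄}.
Eliminating the other unknown: ω₃ = r₂ω₂ sin(θ₄−θ₂) / [r₃ sin(θ₃−θ₄)].
Numerator sine = +0.97318; denominator sine = +0.37137.
Result = 0.0726·15.39·(+0.97318) / (0.1475·(+0.37137)) = +19.851 rad/s; magnitude 19.851 rad/s.

19.9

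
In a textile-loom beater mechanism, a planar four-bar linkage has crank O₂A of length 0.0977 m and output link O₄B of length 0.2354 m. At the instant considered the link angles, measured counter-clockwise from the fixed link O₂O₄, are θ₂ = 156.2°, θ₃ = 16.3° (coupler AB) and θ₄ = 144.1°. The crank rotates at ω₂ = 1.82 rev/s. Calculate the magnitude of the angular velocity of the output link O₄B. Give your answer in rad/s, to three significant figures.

3.87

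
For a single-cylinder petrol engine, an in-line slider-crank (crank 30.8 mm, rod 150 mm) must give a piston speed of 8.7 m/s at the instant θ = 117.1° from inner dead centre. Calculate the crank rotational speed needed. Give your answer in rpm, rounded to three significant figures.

3350

For an in-line slider-crank, |v_piston| = rω|sinθ|·[1 + r cosθ/√(L² − r² sin²θ)].
With r = 0.0308 m, L = 0.15 m, θ = 117.1°: the bracketed kinematic factor |dx/dθ| = 0.02481 m.
ω = v/|dx/dθ| = 8.7/0.02481 = 350.67 rad/s.
N = 60ω/(2π) = 3348.6 rpm.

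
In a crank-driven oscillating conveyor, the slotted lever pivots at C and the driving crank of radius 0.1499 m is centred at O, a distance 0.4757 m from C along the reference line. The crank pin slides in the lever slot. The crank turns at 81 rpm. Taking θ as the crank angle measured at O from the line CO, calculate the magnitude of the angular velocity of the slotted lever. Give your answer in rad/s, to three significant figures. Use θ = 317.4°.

ω = 8.482 rad/s (from 81 rpm).
Crank pin A relative to C: A = (d + r cosθ, r sinθ); lever angle φ = atan2(r sinθ, d + r cosθ).
Differentiating tanφ: φ̇ = rω(d cosθ + r)/(d² + r² + 2dr cosθ).
d² + r² + 2dr cosθ = |CA|² = 0.353739 m²;  d cosθ + r = +0.50006 m.
|ω_lever| = |0.1499·8.482·+0.50006| / 0.353739 = 1.7974 rad/s.

1.80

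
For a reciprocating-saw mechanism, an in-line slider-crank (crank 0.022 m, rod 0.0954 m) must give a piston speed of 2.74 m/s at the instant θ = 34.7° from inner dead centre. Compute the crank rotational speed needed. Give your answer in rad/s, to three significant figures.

184

For an in-line slider-crank, |v_piston| = rω|sinθ|·[1 + r cosθ/√(L² − r² sin²θ)].
With r = 0.022 m, L = 0.0954 m, θ = 34.7°: the bracketed kinematic factor |dx/dθ| = 0.014919 m.
ω = v/|dx/dθ| = 2.74/0.014919 = 183.65 rad/s.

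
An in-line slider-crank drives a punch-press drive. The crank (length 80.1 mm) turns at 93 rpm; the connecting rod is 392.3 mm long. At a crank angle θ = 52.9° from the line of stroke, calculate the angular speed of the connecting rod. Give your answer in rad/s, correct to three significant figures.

1.22

ω = 9.739 rad/s (converted from 93 rpm).
The rod makes angle φ with the slider axis where L sinφ = r sinθ; differentiating, L cosφ·φ̇ = r ω cosθ.
L cosφ = √(L² − r² sin²θ) = 0.38706 m.
|ω_rod| = r ω |cosθ| / √(L² − r² sin²θ) = 0.0801·9.739·0.60321/0.38706 = 1.2157 rad/s.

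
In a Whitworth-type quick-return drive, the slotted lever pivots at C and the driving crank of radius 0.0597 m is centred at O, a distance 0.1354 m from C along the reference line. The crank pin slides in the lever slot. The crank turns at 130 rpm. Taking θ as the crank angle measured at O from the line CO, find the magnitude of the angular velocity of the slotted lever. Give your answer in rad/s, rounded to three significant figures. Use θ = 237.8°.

0.762

ω = 13.61 rad/s (from 130 rpm).
Crank pin A relative to C: A = (d + r cosθ, r sinθ); lever angle φ = atan2(r sinθ, d + r cosθ).
Differentiating tanφ: φ̇ = rω(d cosθ + r)/(d² + r² + 2dr cosθ).
d² + r² + 2dr cosθ = |CA|² = 0.0132824 m²;  d cosθ + r = -0.012451 m.
|ω_lever| = |0.0597·13.61·-0.012451| / 0.0132824 = 0.76189 rad/s.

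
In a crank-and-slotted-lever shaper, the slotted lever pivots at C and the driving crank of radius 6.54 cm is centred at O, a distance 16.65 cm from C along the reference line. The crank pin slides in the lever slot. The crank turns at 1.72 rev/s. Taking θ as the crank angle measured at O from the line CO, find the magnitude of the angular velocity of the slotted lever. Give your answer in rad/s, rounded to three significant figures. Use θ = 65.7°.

2.31

ω = 10.81 rad/s (from 1.72 rev/s).
Crank pin A relative to C: A = (d + r cosθ, r sinθ); lever angle φ = atan2(r sinθ, d + r cosθ).
Differentiating tanφ: φ̇ = rω(d cosθ + r)/(d² + r² + 2dr cosθ).
d² + r² + 2dr cosθ = |CA|² = 0.0409615 m²;  d cosθ + r = +0.13392 m.
|ω_lever| = |0.0654·10.81·+0.13392| / 0.0409615 = 2.3107 rad/s.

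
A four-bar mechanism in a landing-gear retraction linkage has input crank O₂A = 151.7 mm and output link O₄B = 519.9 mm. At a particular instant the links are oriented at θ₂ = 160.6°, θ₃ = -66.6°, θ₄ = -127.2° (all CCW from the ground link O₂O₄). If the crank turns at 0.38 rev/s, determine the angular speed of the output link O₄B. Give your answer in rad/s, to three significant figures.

ω₂ = 2.388 rad/s (from 0.38 rev/s).
Differentiating the loop-closure r₂e^{iθ₂}+r₃e^{iθ₃}=r₁+r₄e^{iθ₄} gives r₂ω₂e^{iθ₂}+r₃ω₃e^{iθ₃}=r₄ω₄e^{iθ₄}.
Eliminating the other unknown: ω₄ = r₂ω₂ sin(θ₂−θ₃) / [r₄ sin(θ₄−θ₃)].
Numerator sine = -0.73373; denominator sine = -0.87121.
Result = 0.1517·2.388·(-0.73373) / (0.5199·(-0.87121)) = +0.58673 rad/s; magnitude 0.58673 rad/s.

0.587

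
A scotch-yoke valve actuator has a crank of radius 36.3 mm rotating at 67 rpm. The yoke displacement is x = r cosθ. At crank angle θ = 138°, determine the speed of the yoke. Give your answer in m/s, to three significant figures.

ω = 7.016 rad/s (from 67 rpm).
x = r cosθ ⇒ ẋ = −rω sinθ.
|v| = rω|sinθ| = 0.0363·7.016·|sin 138°| = 0.17042 m/s.

0.170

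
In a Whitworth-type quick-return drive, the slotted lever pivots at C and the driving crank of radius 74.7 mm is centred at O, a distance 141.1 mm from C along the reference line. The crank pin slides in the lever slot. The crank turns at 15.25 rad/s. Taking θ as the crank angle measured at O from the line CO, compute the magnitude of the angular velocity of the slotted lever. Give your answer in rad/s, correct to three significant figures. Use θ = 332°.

5.15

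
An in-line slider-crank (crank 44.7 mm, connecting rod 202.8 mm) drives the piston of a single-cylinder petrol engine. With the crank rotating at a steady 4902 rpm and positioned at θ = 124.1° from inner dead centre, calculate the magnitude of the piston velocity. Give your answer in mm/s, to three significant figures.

ω = 2π·4902/60 = 513.3 rad/s
For an in-line slider-crank, x = r cosθ + √(L² − r² sin²θ), so v = −rω sinθ·[1 + r cosθ/√(L² − r² sin²θ)].
With r = 0.0447 m, L = 0.2028 m, θ = 124.1°: √(L² − r² sin²θ) = 0.19939 m.
v = −0.0447·513.3·0.82806·[1 + 0.0447·-0.56064/0.19939] = -16.613 m/s.
|v| = 16.613 m/s = 16613 mm/s.

16600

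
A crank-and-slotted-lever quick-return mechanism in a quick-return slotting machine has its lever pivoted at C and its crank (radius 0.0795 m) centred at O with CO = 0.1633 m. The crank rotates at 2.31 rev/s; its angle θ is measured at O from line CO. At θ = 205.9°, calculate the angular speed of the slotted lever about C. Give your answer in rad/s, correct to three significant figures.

8.08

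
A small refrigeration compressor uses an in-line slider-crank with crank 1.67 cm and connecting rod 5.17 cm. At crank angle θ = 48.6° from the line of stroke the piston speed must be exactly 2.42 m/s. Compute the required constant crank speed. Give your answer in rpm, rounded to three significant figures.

1510

For an in-line slider-crank, |v_piston| = rω|sinθ|·[1 + r cosθ/√(L² − r² sin²θ)].
With r = 0.0167 m, L = 0.0517 m, θ = 48.6°: the bracketed kinematic factor |dx/dθ| = 0.015285 m.
ω = v/|dx/dθ| = 2.42/0.015285 = 158.33 rad/s.
N = 60ω/(2π) = 1511.9 rpm.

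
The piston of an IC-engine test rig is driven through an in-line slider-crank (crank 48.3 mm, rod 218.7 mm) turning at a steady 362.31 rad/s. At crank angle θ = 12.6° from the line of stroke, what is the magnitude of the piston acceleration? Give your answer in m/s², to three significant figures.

7460

ω = 362.3 rad/s
x(θ) = r cosθ + √(L² − r² sin²θ); with ω constant, a = ω²·d²x/dθ².
d²x/dθ² = −r cosθ − r²(cos2θ)/√u − r⁴ sin²2θ/(4u^{3/2}),  u = L² − r² sin²θ = 0.0477187 m².
Substituting r = 0.0483 m, L = 0.2187 m, θ = 12.6°: d²x/dθ² = -0.056824 m.
a = ω²·d²x/dθ² = (362.3)²·(-0.056824) = -7459.1 m/s²;  |a| = 7459.1 m/s².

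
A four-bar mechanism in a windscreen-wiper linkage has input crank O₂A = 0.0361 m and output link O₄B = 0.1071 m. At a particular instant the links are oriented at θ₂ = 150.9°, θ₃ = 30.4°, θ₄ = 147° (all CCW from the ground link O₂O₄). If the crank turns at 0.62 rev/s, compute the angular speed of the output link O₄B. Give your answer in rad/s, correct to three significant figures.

1.27

ω₂ = 3.896 rad/s (from 0.62 rev/s).
Differentiating the loop-closure r₂e^{iθ₂}+r₃e^{iθ₃}=r₁+r₄e^{iθ₄} gives r₂ω₂e^{iθ₂}+r₃ω₃e^{iθ₃}=r₄ω₄e^{iθ₄}.
Eliminating the other unknown: ω₄ = r₂ω₂ sin(θ₂−θ₃) / [r₄ sin(θ₄−θ₃)].
Numerator sine = +0.86163; denominator sine = +0.89415.
Result = 0.0361·3.896·(+0.86163) / (0.1071·(+0.89415)) = +1.2653 rad/s; magnitude 1.2653 rad/s.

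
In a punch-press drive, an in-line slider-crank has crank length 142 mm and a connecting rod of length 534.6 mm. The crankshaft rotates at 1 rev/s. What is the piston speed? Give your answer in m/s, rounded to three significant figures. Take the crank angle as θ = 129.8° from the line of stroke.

ω = 2π·1 = 6.283 rad/s
For an in-line slider-crank, x = r cosθ + √(L² − r² sin²θ), so v = −rω sinθ·[1 + r cosθ/√(L² − r² sin²θ)].
With r = 0.142 m, L = 0.5346 m, θ = 129.8°: √(L² − r² sin²θ) = 0.52335 m.
v = −0.142·6.283·0.76828·[1 + 0.142·-0.64011/0.52335] = -0.56642 m/s.
|v| = 0.56642 m/s.

0.566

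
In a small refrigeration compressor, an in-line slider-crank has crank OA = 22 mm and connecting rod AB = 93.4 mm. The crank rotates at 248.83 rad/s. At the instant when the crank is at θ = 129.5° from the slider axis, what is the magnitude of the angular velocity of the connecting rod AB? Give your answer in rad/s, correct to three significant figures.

ω = 248.8 rad/s
The rod makes angle φ with the slider axis where L sinφ = r sinθ; differentiating, L cosφ·φ̇ = r ω cosθ.
L cosφ = √(L² − r² sin²θ) = 0.091844 m.
|ω_rod| = r ω |cosθ| / √(L² − r² sin²θ) = 0.022·248.8·0.63608/0.091844 = 37.913 rad/s.

37.9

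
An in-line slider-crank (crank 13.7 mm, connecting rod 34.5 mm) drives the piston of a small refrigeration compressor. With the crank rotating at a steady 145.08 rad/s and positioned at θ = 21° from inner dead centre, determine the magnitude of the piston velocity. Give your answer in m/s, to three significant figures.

ω = 145.1 rad/s
For an in-line slider-crank, x = r cosθ + √(L² − r² sin²θ), so v = −rω sinθ·[1 + r cosθ/√(L² − r² sin²θ)].
With r = 0.0137 m, L = 0.0345 m, θ = 21°: √(L² − r² sin²θ) = 0.034149 m.
v = −0.0137·145.1·0.35837·[1 + 0.0137·0.93358/0.034149] = -0.97907 m/s.
|v| = 0.97907 m/s.

0.979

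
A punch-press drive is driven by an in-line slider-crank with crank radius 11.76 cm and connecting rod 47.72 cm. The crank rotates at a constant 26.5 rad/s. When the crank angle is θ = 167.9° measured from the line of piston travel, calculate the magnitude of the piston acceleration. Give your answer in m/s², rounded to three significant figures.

ω = 26.5 rad/s
x(θ) = r cosθ + √(L² − r² sin²θ); with ω constant, a = ω²·d²x/dθ².
d²x/dθ² = −r cosθ − r²(cos2θ)/√u − r⁴ sin²2θ/(4u^{3/2}),  u = L² − r² sin²θ = 0.227112 m².
Substituting r = 0.1176 m, L = 0.4772 m, θ = 167.9°: d²x/dθ² = +0.088444 m.
a = ω²·d²x/dθ² = (26.5)²·(+0.088444) = +62.109 m/s²;  |a| = 62.109 m/s².

62.1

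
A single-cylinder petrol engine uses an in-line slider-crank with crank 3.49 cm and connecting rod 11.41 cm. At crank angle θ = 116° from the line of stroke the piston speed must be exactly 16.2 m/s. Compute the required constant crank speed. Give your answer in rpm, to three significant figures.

5730

For an in-line slider-crank, |v_piston| = rω|sinθ|·[1 + r cosθ/√(L² − r² sin²θ)].
With r = 0.0349 m, L = 0.1141 m, θ = 116°: the bracketed kinematic factor |dx/dθ| = 0.026993 m.
ω = v/|dx/dθ| = 16.2/0.026993 = 600.15 rad/s.
N = 60ω/(2π) = 5731 rpm.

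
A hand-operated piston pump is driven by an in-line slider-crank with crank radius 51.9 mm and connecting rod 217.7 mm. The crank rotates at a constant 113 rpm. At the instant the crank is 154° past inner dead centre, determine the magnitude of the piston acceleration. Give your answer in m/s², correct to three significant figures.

5.44

ω = 2π·113/60 = 11.83 rad/s
x(θ) = r cosθ + √(L² − r² sin²θ); with ω constant, a = ω²·d²x/dθ².
d²x/dθ² = −r cosθ − r²(cos2θ)/√u − r⁴ sin²2θ/(4u^{3/2}),  u = L² − r² sin²θ = 0.0468757 m².
Substituting r = 0.0519 m, L = 0.2177 m, θ = 154°: d²x/dθ² = +0.038877 m.
a = ω²·d²x/dθ² = (11.83)²·(+0.038877) = +5.4438 m/s²;  |a| = 5.4438 m/s².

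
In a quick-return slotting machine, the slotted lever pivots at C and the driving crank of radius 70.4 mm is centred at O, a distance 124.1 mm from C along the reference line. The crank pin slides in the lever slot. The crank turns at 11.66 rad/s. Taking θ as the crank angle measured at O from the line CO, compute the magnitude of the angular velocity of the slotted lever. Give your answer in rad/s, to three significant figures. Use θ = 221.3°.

2.59

ω = 11.66 rad/s
Crank pin A relative to C: A = (d + r cosθ, r sinθ); lever angle φ = atan2(r sinθ, d + r cosθ).
Differentiating tanφ: φ̇ = rω(d cosθ + r)/(d² + r² + 2dr cosθ).
d² + r² + 2dr cosθ = |CA|² = 0.00722992 m²;  d cosθ + r = -0.022832 m.
|ω_lever| = |0.0704·11.66·-0.022832| / 0.00722992 = 2.5923 rad/s.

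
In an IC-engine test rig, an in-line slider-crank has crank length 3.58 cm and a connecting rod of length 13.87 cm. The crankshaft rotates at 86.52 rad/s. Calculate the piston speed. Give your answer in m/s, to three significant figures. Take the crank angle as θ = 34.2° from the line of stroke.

ω = 86.52 rad/s
For an in-line slider-crank, x = r cosθ + √(L² − r² sin²θ), so v = −rω sinθ·[1 + r cosθ/√(L² − r² sin²θ)].
With r = 0.0358 m, L = 0.1387 m, θ = 34.2°: √(L² − r² sin²θ) = 0.13723 m.
v = −0.0358·86.52·0.56208·[1 + 0.0358·0.82708/0.13723] = -2.1166 m/s.
|v| = 2.1166 m/s.

2.12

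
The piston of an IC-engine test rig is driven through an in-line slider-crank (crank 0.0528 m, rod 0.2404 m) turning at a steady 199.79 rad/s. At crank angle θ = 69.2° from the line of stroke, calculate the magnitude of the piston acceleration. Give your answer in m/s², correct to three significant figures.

ω = 199.8 rad/s
x(θ) = r cosθ + √(L² − r² sin²θ); with ω constant, a = ω²·d²x/dθ².
d²x/dθ² = −r cosθ − r²(cos2θ)/√u − r⁴ sin²2θ/(4u^{3/2}),  u = L² − r² sin²θ = 0.0553559 m².
Substituting r = 0.0528 m, L = 0.2404 m, θ = 69.2°: d²x/dθ² = -0.0099547 m.
a = ω²·d²x/dθ² = (199.8)²·(-0.0099547) = -397.35 m/s²;  |a| = 397.35 m/s².

397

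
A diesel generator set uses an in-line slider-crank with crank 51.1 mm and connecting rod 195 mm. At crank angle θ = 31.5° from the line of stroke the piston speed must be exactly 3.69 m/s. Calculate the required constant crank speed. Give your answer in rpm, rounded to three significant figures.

For an in-line slider-crank, |v_piston| = rω|sinθ|·[1 + r cosθ/√(L² − r² sin²θ)].
With r = 0.0511 m, L = 0.195 m, θ = 31.5°: the bracketed kinematic factor |dx/dθ| = 0.032722 m.
ω = v/|dx/dθ| = 3.69/0.032722 = 112.77 rad/s.
N = 60ω/(2π) = 1076.9 rpm.

1080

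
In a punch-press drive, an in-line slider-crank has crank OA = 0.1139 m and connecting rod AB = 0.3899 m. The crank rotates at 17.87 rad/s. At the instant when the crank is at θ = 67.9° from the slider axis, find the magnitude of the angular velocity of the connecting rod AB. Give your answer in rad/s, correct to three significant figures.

ω = 17.87 rad/s
The rod makes angle φ with the slider axis where L sinφ = r sinθ; differentiating, L cosφ·φ̇ = r ω cosθ.
L cosφ = √(L² − r² sin²θ) = 0.37535 m.
|ω_rod| = r ω |cosθ| / √(L² − r² sin²θ) = 0.1139·17.87·0.37622/0.37535 = 2.0402 rad/s.

2.04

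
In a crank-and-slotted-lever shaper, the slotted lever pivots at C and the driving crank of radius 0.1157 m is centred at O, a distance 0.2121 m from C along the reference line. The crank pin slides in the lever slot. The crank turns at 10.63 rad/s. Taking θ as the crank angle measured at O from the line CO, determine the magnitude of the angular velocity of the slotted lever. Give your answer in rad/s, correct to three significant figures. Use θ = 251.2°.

1.37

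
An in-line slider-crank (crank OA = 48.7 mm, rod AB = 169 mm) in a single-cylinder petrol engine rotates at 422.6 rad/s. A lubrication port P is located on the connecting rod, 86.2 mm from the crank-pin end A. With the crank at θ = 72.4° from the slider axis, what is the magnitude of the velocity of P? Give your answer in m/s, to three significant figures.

ω = 422.6 rad/s.  Crank-pin speed |V_A| = rω = 20.581 m/s, perpendicular to OA.
Rod angle: sinφ = −(r/L) sinθ ⇒ φ = -15.943°; ω_rod = −rω cosθ/√(L²−r²sin²θ) = -38.295 rad/s.
V_P = V_A + ω_rod × AP, with AP = 0.0862 m along the rod.
Components: V_Px = −rω sinθ − a·ω_rod·sinφ = -20.524 m/s;  V_Py = rω cosθ + a·ω_rod·cosφ = +3.0489 m/s.
|V_P| = √(V_Px² + V_Py²) = 20.749 m/s.

20.7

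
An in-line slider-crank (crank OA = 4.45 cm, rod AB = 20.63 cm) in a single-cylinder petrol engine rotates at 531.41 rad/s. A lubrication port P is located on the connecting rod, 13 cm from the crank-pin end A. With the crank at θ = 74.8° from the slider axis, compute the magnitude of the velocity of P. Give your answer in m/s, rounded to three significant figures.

ω = 531.4 rad/s.  Crank-pin speed |V_A| = rω = 23.648 m/s, perpendicular to OA.
Rod angle: sinφ = −(r/L) sinθ ⇒ φ = -12.014°; ω_rod = −rω cosθ/√(L²−r²sin²θ) = -30.727 rad/s.
V_P = V_A + ω_rod × AP, with AP = 0.13 m along the rod.
Components: V_Px = −rω sinθ − a·ω_rod·sinφ = -23.652 m/s;  V_Py = rω cosθ + a·ω_rod·cosφ = +2.2931 m/s.
|V_P| = √(V_Px² + V_Py²) = 23.763 m/s.

23.8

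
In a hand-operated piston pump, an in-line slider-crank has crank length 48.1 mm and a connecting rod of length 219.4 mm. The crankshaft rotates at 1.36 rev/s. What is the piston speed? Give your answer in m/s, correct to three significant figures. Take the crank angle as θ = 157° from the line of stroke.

0.128

ω = 2π·1.36 = 8.545 rad/s
For an in-line slider-crank, x = r cosθ + √(L² − r² sin²θ), so v = −rω sinθ·[1 + r cosθ/√(L² − r² sin²θ)].
With r = 0.0481 m, L = 0.2194 m, θ = 157°: √(L² − r² sin²θ) = 0.21859 m.
v = −0.0481·8.545·0.39073·[1 + 0.0481·-0.92050/0.21859] = -0.12807 m/s.
|v| = 0.12807 m/s.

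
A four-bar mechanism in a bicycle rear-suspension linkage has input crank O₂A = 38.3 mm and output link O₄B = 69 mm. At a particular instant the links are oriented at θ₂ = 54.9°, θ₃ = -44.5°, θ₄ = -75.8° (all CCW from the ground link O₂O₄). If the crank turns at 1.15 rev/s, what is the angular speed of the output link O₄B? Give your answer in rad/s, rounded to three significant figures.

ω₂ = 7.226 rad/s (from 1.15 rev/s).
Differentiating the loop-closure r₂e^{iθ₂}+r₃e^{iθ₃}=r₁+r₄e^{iθ₄} gives r₂ω₂e^{iθ₂}+r₃ω₃e^{iθ₃}=r₄ω₄e^{iθ₄}.
Eliminating the other unknown: ω₄ = r₂ω₂ sin(θ₂−θ₃) / [r₄ sin(θ₄−θ₃)].
Numerator sine = +0.98657; denominator sine = -0.51952.
Result = 0.0383·7.226·(+0.98657) / (0.069·(-0.51952)) = -7.6165 rad/s; magnitude 7.6165 rad/s.

7.62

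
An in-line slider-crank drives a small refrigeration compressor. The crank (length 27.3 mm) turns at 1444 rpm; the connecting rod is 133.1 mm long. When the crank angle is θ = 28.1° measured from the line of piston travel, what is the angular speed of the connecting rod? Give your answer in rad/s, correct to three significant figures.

27.5

ω = 151.2 rad/s (converted from 1444 rpm).
The rod makes angle φ with the slider axis where L sinφ = r sinθ; differentiating, L cosφ·φ̇ = r ω cosθ.
L cosφ = √(L² − r² sin²θ) = 0.13248 m.
|ω_rod| = r ω |cosθ| / √(L² − r² sin²θ) = 0.0273·151.2·0.88213/0.13248 = 27.488 rad/s.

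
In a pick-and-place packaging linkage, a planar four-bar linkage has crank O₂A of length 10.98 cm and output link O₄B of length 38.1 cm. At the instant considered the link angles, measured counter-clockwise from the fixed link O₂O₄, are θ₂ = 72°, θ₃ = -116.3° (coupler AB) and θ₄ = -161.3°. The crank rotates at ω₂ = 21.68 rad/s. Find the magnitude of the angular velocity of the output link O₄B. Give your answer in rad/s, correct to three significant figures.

ω₂ = 21.68 rad/s
Differentiating the loop-closure r₂e^{iθ₂}+r₃e^{iθ₃}=r₁+r₄e^{iθ₄} gives r₂ω₂e^{iθ₂}+r₃ω₃e^{iθ₃}=r₄ω₄e^{iθ₄}.
Eliminating the other unknown: ω₄ = r₂ω₂ sin(θ₂−θ₃) / [r₄ sin(θ₄−θ₃)].
Numerator sine = -0.14436; denominator sine = -0.70711.
Result = 0.1098·21.68·(-0.14436) / (0.381·(-0.70711)) = +1.2755 rad/s; magnitude 1.2755 rad/s.

1.28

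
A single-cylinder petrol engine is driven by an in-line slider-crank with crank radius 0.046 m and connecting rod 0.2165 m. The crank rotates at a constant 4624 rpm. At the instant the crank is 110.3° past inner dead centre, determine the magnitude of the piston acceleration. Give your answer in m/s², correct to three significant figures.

ω = 2π·4624/60 = 484.2 rad/s
x(θ) = r cosθ + √(L² − r² sin²θ); with ω constant, a = ω²·d²x/dθ².
d²x/dθ² = −r cosθ − r²(cos2θ)/√u − r⁴ sin²2θ/(4u^{3/2}),  u = L² − r² sin²θ = 0.0450109 m².
Substituting r = 0.046 m, L = 0.2165 m, θ = 110.3°: d²x/dθ² = +0.023482 m.
a = ω²·d²x/dθ² = (484.2)²·(+0.023482) = +5505.9 m/s²;  |a| = 5505.9 m/s².

5510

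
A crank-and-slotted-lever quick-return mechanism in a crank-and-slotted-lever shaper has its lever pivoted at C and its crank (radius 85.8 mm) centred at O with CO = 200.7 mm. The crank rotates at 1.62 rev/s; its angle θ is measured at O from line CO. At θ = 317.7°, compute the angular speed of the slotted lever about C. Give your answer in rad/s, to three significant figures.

ω = 10.18 rad/s (from 1.62 rev/s).
Crank pin A relative to C: A = (d + r cosθ, r sinθ); lever angle φ = atan2(r sinθ, d + r cosθ).
Differentiating tanφ: φ̇ = rω(d cosθ + r)/(d² + r² + 2dr cosθ).
d² + r² + 2dr cosθ = |CA|² = 0.0731151 m²;  d cosθ + r = +0.23424 m.
|ω_lever| = |0.0858·10.18·+0.23424| / 0.0731151 = 2.798 rad/s.

2.80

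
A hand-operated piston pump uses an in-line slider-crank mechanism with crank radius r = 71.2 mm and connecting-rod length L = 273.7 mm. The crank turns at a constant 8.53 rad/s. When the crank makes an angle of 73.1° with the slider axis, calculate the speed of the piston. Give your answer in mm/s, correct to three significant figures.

ω = 8.53 rad/s
For an in-line slider-crank, x = r cosθ + √(L² − r² sin²θ), so v = −rω sinθ·[1 + r cosθ/√(L² − r² sin²θ)].
With r = 0.0712 m, L = 0.2737 m, θ = 73.1°: √(L² − r² sin²θ) = 0.26509 m.
v = −0.0712·8.53·0.95681·[1 + 0.0712·0.29070/0.26509] = -0.62648 m/s.
|v| = 0.62648 m/s = 626.48 mm/s.

626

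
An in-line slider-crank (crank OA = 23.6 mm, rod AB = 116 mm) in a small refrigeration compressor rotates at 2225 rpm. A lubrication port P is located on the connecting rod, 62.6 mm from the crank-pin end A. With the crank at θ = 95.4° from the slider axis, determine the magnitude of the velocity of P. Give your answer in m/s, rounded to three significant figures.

ω = 233 rad/s.  Crank-pin speed |V_A| = rω = 5.4988 m/s, perpendicular to OA.
Rod angle: sinφ = −(r/L) sinθ ⇒ φ = -11.686°; ω_rod = −rω cosθ/√(L²−r²sin²θ) = +4.5555 rad/s.
V_P = V_A + ω_rod × AP, with AP = 0.0626 m along the rod.
Components: V_Px = −rω sinθ − a·ω_rod·sinφ = -5.4167 m/s;  V_Py = rω cosθ + a·ω_rod·cosφ = -0.23822 m/s.
|V_P| = √(V_Px² + V_Py²) = 5.4219 m/s.

5.42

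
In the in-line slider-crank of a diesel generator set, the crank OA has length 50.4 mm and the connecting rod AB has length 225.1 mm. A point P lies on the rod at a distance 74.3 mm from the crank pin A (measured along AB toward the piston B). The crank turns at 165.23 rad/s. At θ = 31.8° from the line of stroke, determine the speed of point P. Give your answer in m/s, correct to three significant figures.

ω = 165.2 rad/s.  Crank-pin speed |V_A| = rω = 8.3276 m/s, perpendicular to OA.
Rod angle: sinφ = −(r/L) sinθ ⇒ φ = -6.776°; ω_rod = −rω cosθ/√(L²−r²sin²θ) = -31.663 rad/s.
V_P = V_A + ω_rod × AP, with AP = 0.0743 m along the rod.
Components: V_Px = −rω sinθ − a·ω_rod·sinφ = -4.6658 m/s;  V_Py = rω cosθ + a·ω_rod·cosφ = +4.7414 m/s.
|V_P| = √(V_Px² + V_Py²) = 6.6522 m/s.

6.65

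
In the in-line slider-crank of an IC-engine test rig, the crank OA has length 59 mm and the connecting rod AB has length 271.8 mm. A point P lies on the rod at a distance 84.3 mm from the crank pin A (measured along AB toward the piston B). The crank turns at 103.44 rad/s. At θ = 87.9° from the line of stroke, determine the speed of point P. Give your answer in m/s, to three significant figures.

6.12

ω = 103.4 rad/s.  Crank-pin speed |V_A| = rω = 6.103 m/s, perpendicular to OA.
Rod angle: sinφ = −(r/L) sinθ ⇒ φ = -12.529°; ω_rod = −rω cosθ/√(L²−r²sin²θ) = -0.84286 rad/s.
V_P = V_A + ω_rod × AP, with AP = 0.0843 m along the rod.
Components: V_Px = −rω sinθ − a·ω_rod·sinφ = -6.1143 m/s;  V_Py = rω cosθ + a·ω_rod·cosφ = +0.15427 m/s.
|V_P| = √(V_Px² + V_Py²) = 6.1162 m/s.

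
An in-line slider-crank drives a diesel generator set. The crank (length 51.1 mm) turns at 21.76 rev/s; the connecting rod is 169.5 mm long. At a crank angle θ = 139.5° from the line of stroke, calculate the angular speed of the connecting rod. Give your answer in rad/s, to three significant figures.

ω = 136.7 rad/s (converted from 21.76 rev/s).
The rod makes angle φ with the slider axis where L sinφ = r sinθ; differentiating, L cosφ·φ̇ = r ω cosθ.
L cosφ = √(L² − r² sin²θ) = 0.16622 m.
|ω_rod| = r ω |cosθ| / √(L² − r² sin²θ) = 0.0511·136.7·0.76041/0.16622 = 31.961 rad/s.

32.0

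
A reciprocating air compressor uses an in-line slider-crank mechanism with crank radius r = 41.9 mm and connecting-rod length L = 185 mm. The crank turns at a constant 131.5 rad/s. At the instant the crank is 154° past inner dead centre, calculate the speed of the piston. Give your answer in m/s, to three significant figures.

ω = 131.5 rad/s
For an in-line slider-crank, x = r cosθ + √(L² − r² sin²θ), so v = −rω sinθ·[1 + r cosθ/√(L² − r² sin²θ)].
With r = 0.0419 m, L = 0.185 m, θ = 154°: √(L² − r² sin²θ) = 0.18409 m.
v = −0.0419·131.5·0.43837·[1 + 0.0419·-0.89879/0.18409] = -1.9212 m/s.
|v| = 1.9212 m/s.

1.92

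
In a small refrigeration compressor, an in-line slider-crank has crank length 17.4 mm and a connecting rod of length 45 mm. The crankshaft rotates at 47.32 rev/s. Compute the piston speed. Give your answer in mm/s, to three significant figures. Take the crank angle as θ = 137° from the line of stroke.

ω = 2π·47.3 = 297.3 rad/s
For an in-line slider-crank, x = r cosθ + √(L² − r² sin²θ), so v = −rω sinθ·[1 + r cosθ/√(L² − r² sin²θ)].
With r = 0.0174 m, L = 0.045 m, θ = 137°: √(L² − r² sin²θ) = 0.043407 m.
v = −0.0174·297.3·0.68200·[1 + 0.0174·-0.73135/0.043407] = -2.4939 m/s.
|v| = 2.4939 m/s = 2493.9 mm/s.

2490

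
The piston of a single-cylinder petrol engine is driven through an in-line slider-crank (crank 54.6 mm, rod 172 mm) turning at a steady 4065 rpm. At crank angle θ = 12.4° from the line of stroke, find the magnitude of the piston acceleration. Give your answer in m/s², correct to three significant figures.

12500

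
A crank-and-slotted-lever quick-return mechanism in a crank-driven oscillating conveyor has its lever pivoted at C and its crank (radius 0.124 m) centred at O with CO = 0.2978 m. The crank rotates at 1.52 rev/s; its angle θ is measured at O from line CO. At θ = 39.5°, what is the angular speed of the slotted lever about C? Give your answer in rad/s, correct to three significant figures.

ω = 9.55 rad/s (from 1.52 rev/s).
Crank pin A relative to C: A = (d + r cosθ, r sinθ); lever angle φ = atan2(r sinθ, d + r cosθ).
Differentiating tanφ: φ̇ = rω(d cosθ + r)/(d² + r² + 2dr cosθ).
d² + r² + 2dr cosθ = |CA|² = 0.161049 m²;  d cosθ + r = +0.35379 m.
|ω_lever| = |0.124·9.55·+0.35379| / 0.161049 = 2.6016 rad/s.

2.60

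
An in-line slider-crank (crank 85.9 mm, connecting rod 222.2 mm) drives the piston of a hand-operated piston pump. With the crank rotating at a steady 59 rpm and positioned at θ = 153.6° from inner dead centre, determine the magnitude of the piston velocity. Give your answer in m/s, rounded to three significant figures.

ω = 2π·59/60 = 6.178 rad/s
For an in-line slider-crank, x = r cosθ + √(L² − r² sin²θ), so v = −rω sinθ·[1 + r cosθ/√(L² − r² sin²θ)].
With r = 0.0859 m, L = 0.2222 m, θ = 153.6°: √(L² − r² sin²θ) = 0.21889 m.
v = −0.0859·6.178·0.44464·[1 + 0.0859·-0.89571/0.21889] = -0.15303 m/s.
|v| = 0.15303 m/s.

0.153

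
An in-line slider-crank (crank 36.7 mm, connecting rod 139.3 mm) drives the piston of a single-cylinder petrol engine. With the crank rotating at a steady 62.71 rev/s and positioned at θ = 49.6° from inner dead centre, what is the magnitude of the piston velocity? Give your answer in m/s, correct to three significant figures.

ω = 2π·62.7 = 394 rad/s
For an in-line slider-crank, x = r cosθ + √(L² − r² sin²θ), so v = −rω sinθ·[1 + r cosθ/√(L² − r² sin²θ)].
With r = 0.0367 m, L = 0.1393 m, θ = 49.6°: √(L² − r² sin²θ) = 0.13647 m.
v = −0.0367·394·0.76154·[1 + 0.0367·0.64812/0.13647] = -12.932 m/s.
|v| = 12.932 m/s.

12.9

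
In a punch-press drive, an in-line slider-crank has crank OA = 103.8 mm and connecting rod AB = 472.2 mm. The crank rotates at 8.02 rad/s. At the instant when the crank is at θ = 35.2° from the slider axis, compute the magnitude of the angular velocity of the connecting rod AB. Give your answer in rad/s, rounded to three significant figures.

1.45

ω = 8.02 rad/s
The rod makes angle φ with the slider axis where L sinφ = r sinθ; differentiating, L cosφ·φ̇ = r ω cosθ.
L cosφ = √(L² − r² sin²θ) = 0.46839 m.
|ω_rod| = r ω |cosθ| / √(L² − r² sin²θ) = 0.1038·8.02·0.81714/0.46839 = 1.4523 rad/s.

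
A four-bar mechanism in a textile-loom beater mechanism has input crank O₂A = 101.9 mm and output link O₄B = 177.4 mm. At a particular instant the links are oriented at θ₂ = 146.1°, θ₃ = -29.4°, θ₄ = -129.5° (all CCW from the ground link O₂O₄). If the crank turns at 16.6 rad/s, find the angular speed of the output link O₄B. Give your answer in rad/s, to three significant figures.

ω₂ = 16.6 rad/s
Differentiating the loop-closure r₂e^{iθ₂}+r₃e^{iθ₃}=r₁+r₄e^{iθ₄} gives r₂ω₂e^{iθ₂}+r₃ω₃e^{iθ₃}=r₄ω₄e^{iθ₄}.
Eliminating the other unknown: ω₄ = r₂ω₂ sin(θ₂−θ₃) / [r₄ sin(θ₄−θ₃)].
Numerator sine = +0.07846; denominator sine = -0.98450.
Result = 0.1019·16.6·(+0.07846) / (0.1774·(-0.98450)) = -0.7599 rad/s; magnitude 0.7599 rad/s.

0.760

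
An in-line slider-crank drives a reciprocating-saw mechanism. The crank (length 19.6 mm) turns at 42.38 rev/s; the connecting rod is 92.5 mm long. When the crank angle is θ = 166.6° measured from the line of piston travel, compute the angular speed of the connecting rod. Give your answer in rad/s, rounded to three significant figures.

55.0

ω = 266.3 rad/s (converted from 42.38 rev/s).
The rod makes angle φ with the slider axis where L sinφ = r sinθ; differentiating, L cosφ·φ̇ = r ω cosθ.
L cosφ = √(L² − r² sin²θ) = 0.092388 m.
|ω_rod| = r ω |cosθ| / √(L² − r² sin²θ) = 0.0196·266.3·0.97278/0.092388 = 54.953 rad/s.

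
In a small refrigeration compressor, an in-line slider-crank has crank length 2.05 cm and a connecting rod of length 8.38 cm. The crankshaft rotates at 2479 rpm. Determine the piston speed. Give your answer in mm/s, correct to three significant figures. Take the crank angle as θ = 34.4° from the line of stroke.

ω = 2π·2479/60 = 259.6 rad/s
For an in-line slider-crank, x = r cosθ + √(L² − r² sin²θ), so v = −rω sinθ·[1 + r cosθ/√(L² − r² sin²θ)].
With r = 0.0205 m, L = 0.0838 m, θ = 34.4°: √(L² − r² sin²θ) = 0.082996 m.
v = −0.0205·259.6·0.56497·[1 + 0.0205·0.82511/0.082996] = -3.6194 m/s.
|v| = 3.6194 m/s = 3619.4 mm/s.

3620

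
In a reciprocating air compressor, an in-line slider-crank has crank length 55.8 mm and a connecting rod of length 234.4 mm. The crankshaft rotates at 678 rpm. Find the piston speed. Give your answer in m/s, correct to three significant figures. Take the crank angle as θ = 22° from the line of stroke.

ω = 2π·678/60 = 71 rad/s
For an in-line slider-crank, x = r cosθ + √(L² − r² sin²θ), so v = −rω sinθ·[1 + r cosθ/√(L² − r² sin²θ)].
With r = 0.0558 m, L = 0.2344 m, θ = 22°: √(L² − r² sin²θ) = 0.23347 m.
v = −0.0558·71·0.37461·[1 + 0.0558·0.92718/0.23347] = -1.813 m/s.
|v| = 1.813 m/s.

1.81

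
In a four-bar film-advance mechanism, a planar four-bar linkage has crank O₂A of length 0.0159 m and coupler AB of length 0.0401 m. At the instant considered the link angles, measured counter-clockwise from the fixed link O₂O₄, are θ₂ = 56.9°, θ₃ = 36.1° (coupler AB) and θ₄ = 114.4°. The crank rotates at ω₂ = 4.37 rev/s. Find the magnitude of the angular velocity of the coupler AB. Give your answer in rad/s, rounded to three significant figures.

9.38

ω₂ = 27.46 rad/s (from 4.37 rev/s).
Differentiating the loop-closure r₂e^{iθ₂}+r₃e^{iθ₃}=r₁+r₄e^{iθ₄} gives r₂ω₂e^{iθ₂}+r₃ω₃e^{iθ₃}=r₄ω₄e^{iθ₄}.
Eliminating the other unknown: ω₃ = r₂ω₂ sin(θ₄−θ₂) / [r₃ sin(θ₃−θ₄)].
Numerator sine = +0.84339; denominator sine = -0.97922.
Result = 0.0159·27.46·(+0.84339) / (0.0401·(-0.97922)) = -9.377 rad/s; magnitude 9.377 rad/s.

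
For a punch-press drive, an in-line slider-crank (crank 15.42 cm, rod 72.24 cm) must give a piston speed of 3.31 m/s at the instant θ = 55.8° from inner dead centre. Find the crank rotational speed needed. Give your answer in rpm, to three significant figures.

For an in-line slider-crank, |v_piston| = rω|sinθ|·[1 + r cosθ/√(L² − r² sin²θ)].
With r = 0.1542 m, L = 0.7224 m, θ = 55.8°: the bracketed kinematic factor |dx/dθ| = 0.14308 m.
ω = v/|dx/dθ| = 3.31/0.14308 = 23.134 rad/s.
N = 60ω/(2π) = 220.91 rpm.

221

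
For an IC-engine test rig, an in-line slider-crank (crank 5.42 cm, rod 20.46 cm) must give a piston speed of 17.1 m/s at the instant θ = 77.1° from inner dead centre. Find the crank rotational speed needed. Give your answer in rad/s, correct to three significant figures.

For an in-line slider-crank, |v_piston| = rω|sinθ|·[1 + r cosθ/√(L² − r² sin²θ)].
With r = 0.0542 m, L = 0.2046 m, θ = 77.1°: the bracketed kinematic factor |dx/dθ| = 0.056066 m.
ω = v/|dx/dθ| = 17.1/0.056066 = 305 rad/s.

305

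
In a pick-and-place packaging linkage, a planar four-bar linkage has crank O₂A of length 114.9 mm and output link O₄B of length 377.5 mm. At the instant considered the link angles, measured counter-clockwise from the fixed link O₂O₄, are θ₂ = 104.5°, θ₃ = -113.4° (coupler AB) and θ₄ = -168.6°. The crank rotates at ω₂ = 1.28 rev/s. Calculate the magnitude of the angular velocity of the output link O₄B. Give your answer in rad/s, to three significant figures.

ω₂ = 8.042 rad/s (from 1.28 rev/s).
Differentiating the loop-closure r₂e^{iθ₂}+r₃e^{iθ₃}=r₁+r₄e^{iθ₄} gives r₂ω₂e^{iθ₂}+r₃ω₃e^{iθ₃}=r₄ω₄e^{iθ₄}.
Eliminating the other unknown: ω₄ = r₂ω₂ sin(θ₂−θ₃) / [r₄ sin(θ₄−θ₃)].
Numerator sine = -0.61429; denominator sine = -0.82115.
Result = 0.1149·8.042·(-0.61429) / (0.3775·(-0.82115)) = +1.8312 rad/s; magnitude 1.8312 rad/s.

1.83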